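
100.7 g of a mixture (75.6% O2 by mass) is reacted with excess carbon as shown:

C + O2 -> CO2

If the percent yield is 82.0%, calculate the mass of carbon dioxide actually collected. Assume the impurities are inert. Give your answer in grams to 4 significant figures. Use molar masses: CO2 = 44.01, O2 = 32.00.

85.86 g

Pure O2 available = 100.7 g × 0.756 = 76.129 g.
n(O2) = 76.129 g / 32.00 g/mol = 2.3790 mol.
From the equation the O2:CO2 mole ratio is 1:1, so n(CO2) = 2.3790 × 1/1 = 2.3790 mol.
Mass of CO2 = 2.3790 mol × 44.01 g/mol = 104.70 g.
Actual mass collected = 104.70 g × 0.820 = 85.855 g.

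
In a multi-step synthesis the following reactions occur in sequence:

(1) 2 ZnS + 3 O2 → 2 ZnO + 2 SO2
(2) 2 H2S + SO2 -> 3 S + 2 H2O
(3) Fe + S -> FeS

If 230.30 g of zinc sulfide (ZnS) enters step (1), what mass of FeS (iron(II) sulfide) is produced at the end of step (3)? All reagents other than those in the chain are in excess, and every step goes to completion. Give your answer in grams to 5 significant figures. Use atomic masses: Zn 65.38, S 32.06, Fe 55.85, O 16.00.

623.33 g

M(ZnS) = 65.38 + 32.06 = 97.44 g/mol.
M(FeS) = 55.85 + 32.06 = 87.91 g/mol.
n(ZnS) = 230.30 / 97.44 = 2.36351 mol.
Reaction (1): ZnS→SO2 ratio 2:2 ⇒ n(SO2) = 2.36351 mol.
Reaction (2): SO2→S ratio 1:3 ⇒ n(S) = 7.09052 mol.
Reaction (3): S→FeS ratio 1:1 ⇒ n(FeS) = 7.09052 mol.
Mass of FeS = 7.09052 × 87.91 = 623.327 g.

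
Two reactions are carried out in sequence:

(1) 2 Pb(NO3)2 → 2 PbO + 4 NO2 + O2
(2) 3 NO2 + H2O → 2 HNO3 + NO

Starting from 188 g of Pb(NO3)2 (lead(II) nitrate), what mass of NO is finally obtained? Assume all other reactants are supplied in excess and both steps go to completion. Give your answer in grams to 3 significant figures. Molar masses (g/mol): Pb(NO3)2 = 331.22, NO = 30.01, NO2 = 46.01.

11.4 g

n(Pb(NO3)2) = 188.0 / 331.22 = 0.5676 mol.
Step 1 gives a 2:4 ratio of Pb(NO3)2 to NO2, so n(NO2) = 1.135 mol.
In step 2 the NO2:NO ratio is 3:1, so n(NO) = 0.3784 mol.
Mass of NO = 0.3784 × 30.01 = 11.36 g.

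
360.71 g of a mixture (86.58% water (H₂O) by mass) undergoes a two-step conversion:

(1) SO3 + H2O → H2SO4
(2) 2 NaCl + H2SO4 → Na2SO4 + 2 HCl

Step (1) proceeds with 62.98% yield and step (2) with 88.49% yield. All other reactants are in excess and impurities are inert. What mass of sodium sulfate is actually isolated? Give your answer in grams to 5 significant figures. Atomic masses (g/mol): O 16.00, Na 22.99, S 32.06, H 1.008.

1372.2 g

Pure H2O = 360.71 × 0.8658 = 312.303 g.
M(H2O) = 2(1.008) + 16.00 = 18.016 g/mol.
M(Na2SO4) = 2(22.99) + 32.06 + 4(16.00) = 142.04 g/mol.
n(H2O) = 312.303 / 18.016 = 17.3347 mol.
Step 1 (H2O:H2SO4 = 1:1): theoretical n(H2SO4) = 17.3347 mol; at 62.98% yield, n(H2SO4) = 10.9174 mol.
Step 2 (H2SO4:Na2SO4 = 1:1): theoretical n(Na2SO4) = 10.9174 mol, so theoretical mass = 10.9174 × 142.04 = 1550.71 g.
At 88.49% yield, actual mass of Na2SO4 = 1550.71 × 0.8849 = 1372.22 g.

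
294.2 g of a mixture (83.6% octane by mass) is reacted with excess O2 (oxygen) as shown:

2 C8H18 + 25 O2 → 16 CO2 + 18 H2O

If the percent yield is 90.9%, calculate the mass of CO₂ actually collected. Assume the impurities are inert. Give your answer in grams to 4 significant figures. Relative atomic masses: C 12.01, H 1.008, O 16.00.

689.1 g

Pure C8H18 available = 294.2 g × 0.836 = 245.95 g.
M(C8H18) = 8(12.01) + 18(1.008) = 114.224 g/mol.
M(CO2) = 12.01 + 2(16.00) = 44.01 g/mol.
n(C8H18) = 245.95 g / 114.224 g/mol = 2.1532 mol.
From the equation the C8H18:CO2 mole ratio is 2:16, so n(CO2) = 2.1532 × 16/2 = 17.226 mol.
Mass of CO2 = 17.226 mol × 44.01 g/mol = 758.11 g.
Actual mass collected = 758.11 g × 0.909 = 689.12 g.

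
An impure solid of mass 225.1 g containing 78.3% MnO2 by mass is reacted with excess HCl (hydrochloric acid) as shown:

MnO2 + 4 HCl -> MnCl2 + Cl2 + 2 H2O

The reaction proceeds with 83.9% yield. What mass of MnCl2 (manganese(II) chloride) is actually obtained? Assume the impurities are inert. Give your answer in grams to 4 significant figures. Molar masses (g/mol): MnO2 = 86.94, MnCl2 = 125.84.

214.0 g

Pure MnO2 available = 225.1 g × 0.783 = 176.25 g.
n(MnO2) = 176.25 g / 86.94 g/mol = 2.0273 mol.
From the equation the MnO2:MnCl2 mole ratio is 1:1, so n(MnCl2) = 2.0273 × 1/1 = 2.0273 mol.
Mass of MnCl2 = 2.0273 mol × 125.84 g/mol = 255.12 g.
Actual mass collected = 255.12 g × 0.839 = 214.04 g.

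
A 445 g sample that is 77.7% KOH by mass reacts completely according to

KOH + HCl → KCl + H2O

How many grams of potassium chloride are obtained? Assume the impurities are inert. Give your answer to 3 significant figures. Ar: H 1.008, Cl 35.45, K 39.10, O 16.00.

Mass of pure KOH = 445 g × 0.777 = 345.8 g.
M(KOH) = 39.10 + 16.00 + 1.008 = 56.108 g/mol.
M(KCl) = 39.10 + 35.45 = 74.55 g/mol.
n(KOH) = 345.8 g / 56.108 g/mol = 6.162 mol.
From the equation the KOH:KCl mole ratio is 1:1, so n(KCl) = 6.162 × 1/1 = 6.162 mol.
Mass of KCl = 6.162 mol × 74.55 g/mol = 459.4 g.

459 g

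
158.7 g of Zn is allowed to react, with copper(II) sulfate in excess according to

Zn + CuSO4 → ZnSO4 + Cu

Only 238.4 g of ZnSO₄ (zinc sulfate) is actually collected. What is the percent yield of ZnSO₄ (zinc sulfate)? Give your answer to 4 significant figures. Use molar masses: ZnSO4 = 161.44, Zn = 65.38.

n(Zn) = 158.70 g / 65.38 g/mol = 2.4273 mol.
From the equation the Zn:ZnSO4 mole ratio is 1:1, so n(ZnSO4) = 2.4273 × 1/1 = 2.4273 mol.
Mass of ZnSO4 = 2.4273 mol × 161.44 g/mol = 391.87 g.
This is the theoretical yield. Percent yield = 238.4 g / 391.87 g × 100% = 60.836%.

60.84 %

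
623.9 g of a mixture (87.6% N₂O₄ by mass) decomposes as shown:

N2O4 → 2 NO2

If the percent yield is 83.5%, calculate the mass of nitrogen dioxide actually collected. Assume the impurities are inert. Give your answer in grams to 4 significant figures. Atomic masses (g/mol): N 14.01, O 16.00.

456.4 g

Pure N2O4 available = 623.9 g × 0.876 = 546.54 g.
M(N2O4) = 2(14.01) + 4(16.00) = 92.02 g/mol.
M(NO2) = 14.01 + 2(16.00) = 46.01 g/mol.
n(N2O4) = 546.54 g / 92.02 g/mol = 5.9393 mol.
From the equation the N2O4:NO2 mole ratio is 1:2, so n(NO2) = 5.9393 × 2/1 = 11.879 mol.
Mass of NO2 = 11.879 mol × 46.01 g/mol = 546.54 g.
Actual mass collected = 546.54 g × 0.835 = 456.36 g.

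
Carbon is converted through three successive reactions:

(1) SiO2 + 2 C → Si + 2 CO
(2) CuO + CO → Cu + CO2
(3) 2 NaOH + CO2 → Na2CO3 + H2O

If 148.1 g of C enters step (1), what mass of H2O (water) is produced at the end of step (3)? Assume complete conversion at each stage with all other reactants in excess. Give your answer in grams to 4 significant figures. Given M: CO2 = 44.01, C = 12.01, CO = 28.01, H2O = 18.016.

n(C) = 148.1 / 12.01 = 12.331 mol.
Reaction (1): C→CO ratio 2:2 ⇒ n(CO) = 12.331 mol.
Reaction (2): CO→CO2 ratio 1:1 ⇒ n(CO2) = 12.331 mol.
Reaction (3): CO2→H2O ratio 1:1 ⇒ n(H2O) = 12.331 mol.
Mass of H2O = 12.331 × 18.016 = 222.16 g.

222.2 g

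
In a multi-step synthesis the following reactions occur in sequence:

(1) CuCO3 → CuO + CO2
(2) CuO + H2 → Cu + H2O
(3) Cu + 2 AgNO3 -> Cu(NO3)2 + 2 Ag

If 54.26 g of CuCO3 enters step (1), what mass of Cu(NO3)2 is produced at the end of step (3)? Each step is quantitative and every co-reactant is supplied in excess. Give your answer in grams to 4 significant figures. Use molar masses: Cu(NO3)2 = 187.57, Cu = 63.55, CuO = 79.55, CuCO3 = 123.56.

n(CuCO3) = 54.26 / 123.56 = 0.43914 mol.
Reaction (1): CuCO3→CuO ratio 1:1 ⇒ n(CuO) = 0.43914 mol.
Reaction (2): CuO→Cu ratio 1:1 ⇒ n(Cu) = 0.43914 mol.
Reaction (3): Cu→Cu(NO3)2 ratio 1:1 ⇒ n(Cu(NO3)2) = 0.43914 mol.
Mass of Cu(NO3)2 = 0.43914 × 187.57 = 82.369 g.

82.37 g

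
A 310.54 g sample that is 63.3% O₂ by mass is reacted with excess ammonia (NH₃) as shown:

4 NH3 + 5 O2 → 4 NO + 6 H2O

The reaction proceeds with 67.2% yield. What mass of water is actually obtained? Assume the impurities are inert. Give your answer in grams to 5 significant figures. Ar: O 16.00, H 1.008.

89.244 g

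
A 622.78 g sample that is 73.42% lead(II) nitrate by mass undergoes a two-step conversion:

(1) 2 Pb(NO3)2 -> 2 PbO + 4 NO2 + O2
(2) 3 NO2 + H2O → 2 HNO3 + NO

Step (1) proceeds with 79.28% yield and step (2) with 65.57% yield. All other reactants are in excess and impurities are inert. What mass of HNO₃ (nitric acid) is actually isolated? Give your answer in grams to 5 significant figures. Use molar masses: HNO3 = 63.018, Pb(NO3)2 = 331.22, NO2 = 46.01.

Pure Pb(NO3)2 = 622.78 × 0.7342 = 457.245 g.
n(Pb(NO3)2) = 457.245 / 331.22 = 1.38049 mol.
Step 1 (Pb(NO3)2:NO2 = 2:4): theoretical n(NO2) = 2.76098 mol; at 79.28% yield, n(NO2) = 2.18890 mol.
Step 2 (NO2:HNO3 = 3:2): theoretical n(HNO3) = 1.45927 mol, so theoretical mass = 1.45927 × 63.018 = 91.9601 g.
At 65.57% yield, actual mass of HNO3 = 91.9601 × 0.6557 = 60.2982 g.

60.298 g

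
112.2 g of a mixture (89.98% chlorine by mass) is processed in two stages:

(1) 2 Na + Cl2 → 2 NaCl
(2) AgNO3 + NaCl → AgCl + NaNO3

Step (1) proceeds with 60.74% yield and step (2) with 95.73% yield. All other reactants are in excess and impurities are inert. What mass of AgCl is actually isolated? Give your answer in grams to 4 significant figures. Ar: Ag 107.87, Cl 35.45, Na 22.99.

237.3 g

Pure Cl2 = 112.2 × 0.8998 = 100.96 g.
M(Cl2) = 2(35.45) = 70.90 g/mol.
M(AgCl) = 107.87 + 35.45 = 143.32 g/mol.
n(Cl2) = 100.96 / 70.90 = 1.4239 mol.
Step 1 (Cl2:NaCl = 1:2): theoretical n(NaCl) = 2.8479 mol; at 60.74% yield, n(NaCl) = 1.7298 mol.
Step 2 (NaCl:AgCl = 1:1): theoretical n(AgCl) = 1.7298 mol, so theoretical mass = 1.7298 × 143.32 = 247.92 g.
At 95.73% yield, actual mass of AgCl = 247.92 × 0.9573 = 237.33 g.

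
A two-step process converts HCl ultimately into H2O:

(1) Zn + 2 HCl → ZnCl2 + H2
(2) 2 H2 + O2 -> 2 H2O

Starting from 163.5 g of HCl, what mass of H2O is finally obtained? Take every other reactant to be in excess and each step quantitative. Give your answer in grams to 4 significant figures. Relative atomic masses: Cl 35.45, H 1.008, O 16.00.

M(HCl) = 1.008 + 35.45 = 36.458 g/mol.
M(H2O) = 2(1.008) + 16.00 = 18.016 g/mol.
n(HCl) = 163.50 / 36.458 = 4.4846 mol.
Step 1 gives a 2:1 ratio of HCl to H2, so n(H2) = 2.2423 mol.
In step 2 the H2:H2O ratio is 2:2, so n(H2O) = 2.2423 mol.
Mass of H2O = 2.2423 × 18.016 = 40.397 g.

40.40 g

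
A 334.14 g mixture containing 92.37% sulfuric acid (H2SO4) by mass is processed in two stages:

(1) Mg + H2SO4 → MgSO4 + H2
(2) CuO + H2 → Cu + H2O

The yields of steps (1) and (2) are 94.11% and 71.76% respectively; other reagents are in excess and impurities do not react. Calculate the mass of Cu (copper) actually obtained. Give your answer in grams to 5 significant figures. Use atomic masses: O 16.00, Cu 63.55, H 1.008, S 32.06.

135.06 g

Pure H2SO4 = 334.14 × 0.9237 = 308.645 g.
M(H2SO4) = 2(1.008) + 32.06 + 4(16.00) = 98.076 g/mol.
M(Cu) = 63.55 g/mol.
n(H2SO4) = 308.645 / 98.076 = 3.14700 mol.
Step 1 (H2SO4:H2 = 1:1): theoretical n(H2) = 3.14700 mol; at 94.11% yield, n(H2) = 2.96164 mol.
Step 2 (H2:Cu = 1:1): theoretical n(Cu) = 2.96164 mol, so theoretical mass = 2.96164 × 63.55 = 188.212 g.
At 71.76% yield, actual mass of Cu = 188.212 × 0.7176 = 135.061 g.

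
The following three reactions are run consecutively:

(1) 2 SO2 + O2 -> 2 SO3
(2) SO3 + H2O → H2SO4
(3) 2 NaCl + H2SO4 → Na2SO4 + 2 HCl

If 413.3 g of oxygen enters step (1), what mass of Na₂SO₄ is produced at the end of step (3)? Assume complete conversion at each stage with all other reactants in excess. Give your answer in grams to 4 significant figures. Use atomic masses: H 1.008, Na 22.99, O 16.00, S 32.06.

3669 g

M(O2) = 2(16.00) = 32.00 g/mol.
M(Na2SO4) = 2(22.99) + 32.06 + 4(16.00) = 142.04 g/mol.
n(O2) = 413.3 / 32.00 = 12.916 mol.
Reaction (1): O2→SO3 ratio 1:2 ⇒ n(SO3) = 25.831 mol.
Reaction (2): SO3→H2SO4 ratio 1:1 ⇒ n(H2SO4) = 25.831 mol.
Reaction (3): H2SO4→Na2SO4 ratio 1:1 ⇒ n(Na2SO4) = 25.831 mol.
Mass of Na2SO4 = 25.831 × 142.04 = 3669.1 g.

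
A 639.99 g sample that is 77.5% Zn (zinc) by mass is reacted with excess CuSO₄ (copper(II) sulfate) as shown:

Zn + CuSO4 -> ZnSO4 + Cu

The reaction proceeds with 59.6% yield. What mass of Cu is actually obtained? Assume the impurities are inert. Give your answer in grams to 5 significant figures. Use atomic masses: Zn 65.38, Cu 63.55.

Pure Zn available = 639.99 g × 0.775 = 495.992 g.
M(Zn) = 65.38 g/mol.
M(Cu) = 63.55 g/mol.
n(Zn) = 495.992 g / 65.38 g/mol = 7.58630 mol.
From the equation the Zn:Cu mole ratio is 1:1, so n(Cu) = 7.58630 × 1/1 = 7.58630 mol.
Mass of Cu = 7.58630 mol × 63.55 g/mol = 482.109 g.
Actual mass collected = 482.109 g × 0.596 = 287.337 g.

287.34 g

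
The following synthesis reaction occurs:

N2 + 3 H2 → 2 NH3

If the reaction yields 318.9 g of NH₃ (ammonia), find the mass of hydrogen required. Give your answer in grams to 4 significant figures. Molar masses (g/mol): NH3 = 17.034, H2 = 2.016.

n(NH3) = 318.90 g / 17.034 g/mol = 18.721 mol.
From the equation the NH3:H2 mole ratio is 2:3, so n(H2) = 18.721 × 3/2 = 28.082 mol.
Mass of H2 = 28.082 mol × 2.016 g/mol = 56.613 g.

56.61 g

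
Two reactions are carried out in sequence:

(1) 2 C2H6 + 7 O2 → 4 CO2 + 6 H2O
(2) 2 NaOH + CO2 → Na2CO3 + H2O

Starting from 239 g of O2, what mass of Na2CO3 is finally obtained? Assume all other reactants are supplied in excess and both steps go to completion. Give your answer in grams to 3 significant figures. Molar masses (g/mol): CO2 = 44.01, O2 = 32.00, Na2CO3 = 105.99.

n(O2) = 239.0 / 32.00 = 7.469 mol.
Step 1 gives a 7:4 ratio of O2 to CO2, so n(CO2) = 4.268 mol.
In step 2 the CO2:Na2CO3 ratio is 1:1, so n(Na2CO3) = 4.268 mol.
Mass of Na2CO3 = 4.268 × 105.99 = 452.4 g.

452 g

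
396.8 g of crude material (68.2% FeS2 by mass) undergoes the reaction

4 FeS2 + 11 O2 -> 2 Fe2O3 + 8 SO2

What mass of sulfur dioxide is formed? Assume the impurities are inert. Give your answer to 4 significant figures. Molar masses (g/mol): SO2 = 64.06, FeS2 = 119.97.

Mass of pure FeS2 = 396.8 g × 0.682 = 270.62 g.
n(FeS2) = 270.62 g / 119.97 g/mol = 2.2557 mol.
From the equation the FeS2:SO2 mole ratio is 4:8, so n(SO2) = 2.2557 × 8/4 = 4.5114 mol.
Mass of SO2 = 4.5114 mol × 64.06 g/mol = 289.00 g.

289.0 g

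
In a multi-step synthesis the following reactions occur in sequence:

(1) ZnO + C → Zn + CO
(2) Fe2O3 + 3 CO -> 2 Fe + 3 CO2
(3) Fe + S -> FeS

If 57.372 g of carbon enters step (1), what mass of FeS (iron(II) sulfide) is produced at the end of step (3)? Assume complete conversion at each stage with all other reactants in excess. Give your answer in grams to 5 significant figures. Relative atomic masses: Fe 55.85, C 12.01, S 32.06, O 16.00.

M(C) = 12.01 g/mol.
M(FeS) = 55.85 + 32.06 = 87.91 g/mol.
n(C) = 57.372 / 12.01 = 4.77702 mol.
Reaction (1): C→CO ratio 1:1 ⇒ n(CO) = 4.77702 mol.
Reaction (2): CO→Fe ratio 3:2 ⇒ n(Fe) = 3.18468 mol.
Reaction (3): Fe→FeS ratio 1:1 ⇒ n(FeS) = 3.18468 mol.
Mass of FeS = 3.18468 × 87.91 = 279.965 g.

279.97 g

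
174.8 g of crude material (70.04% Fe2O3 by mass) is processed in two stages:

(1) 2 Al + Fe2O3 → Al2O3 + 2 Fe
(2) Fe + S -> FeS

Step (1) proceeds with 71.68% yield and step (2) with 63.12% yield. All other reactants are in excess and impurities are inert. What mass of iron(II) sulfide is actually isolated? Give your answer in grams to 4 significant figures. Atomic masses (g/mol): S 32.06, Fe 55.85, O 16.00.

60.98 g

Pure Fe2O3 = 174.8 × 0.7004 = 122.43 g.
M(Fe2O3) = 2(55.85) + 3(16.00) = 159.70 g/mol.
M(FeS) = 55.85 + 32.06 = 87.91 g/mol.
n(Fe2O3) = 122.43 / 159.70 = 0.76662 mol.
Step 1 (Fe2O3:Fe = 1:2): theoretical n(Fe) = 1.5332 mol; at 71.68% yield, n(Fe) = 1.0990 mol.
Step 2 (Fe:FeS = 1:1): theoretical n(FeS) = 1.0990 mol, so theoretical mass = 1.0990 × 87.91 = 96.616 g.
At 63.12% yield, actual mass of FeS = 96.616 × 0.6312 = 60.984 g.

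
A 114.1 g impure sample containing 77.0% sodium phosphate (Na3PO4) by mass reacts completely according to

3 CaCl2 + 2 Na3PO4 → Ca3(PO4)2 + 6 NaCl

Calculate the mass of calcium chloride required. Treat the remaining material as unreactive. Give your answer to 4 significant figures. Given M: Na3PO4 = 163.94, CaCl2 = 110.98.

Mass of pure Na3PO4 = 114.1 g × 0.770 = 87.857 g.
n(Na3PO4) = 87.857 g / 163.94 g/mol = 0.53591 mol.
From the equation the Na3PO4:CaCl2 mole ratio is 2:3, so n(CaCl2) = 0.53591 × 3/2 = 0.80386 mol.
Mass of CaCl2 = 0.80386 mol × 110.98 g/mol = 89.213 g.

89.21 g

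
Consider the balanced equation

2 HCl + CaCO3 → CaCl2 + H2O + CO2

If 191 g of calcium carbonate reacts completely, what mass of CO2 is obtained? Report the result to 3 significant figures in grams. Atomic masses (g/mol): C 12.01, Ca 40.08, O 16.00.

84.0 g

M(CaCO3) = 40.08 + 12.01 + 3(16.00) = 100.09 g/mol.
M(CO2) = 12.01 + 2(16.00) = 44.01 g/mol.
n(CaCO3) = 191.0 g / 100.09 g/mol = 1.908 mol.
From the equation the CaCO3:CO2 mole ratio is 1:1, so n(CO2) = 1.908 × 1/1 = 1.908 mol.
Mass of CO2 = 1.908 mol × 44.01 g/mol = 83.98 g.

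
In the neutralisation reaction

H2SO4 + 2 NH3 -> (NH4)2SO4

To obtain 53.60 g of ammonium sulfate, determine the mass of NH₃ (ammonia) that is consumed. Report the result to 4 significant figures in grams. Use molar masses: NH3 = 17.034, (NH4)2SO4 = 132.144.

n((NH4)2SO4) = 53.600 g / 132.144 g/mol = 0.40562 mol.
From the equation the (NH4)2SO4:NH3 mole ratio is 1:2, so n(NH3) = 0.40562 × 2/1 = 0.81124 mol.
Mass of NH3 = 0.81124 mol × 17.034 g/mol = 13.819 g.

13.82 g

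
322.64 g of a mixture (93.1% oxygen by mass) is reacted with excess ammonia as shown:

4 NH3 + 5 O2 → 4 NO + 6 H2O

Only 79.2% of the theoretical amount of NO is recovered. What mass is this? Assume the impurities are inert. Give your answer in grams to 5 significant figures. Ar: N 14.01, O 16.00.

178.48 g

Pure O2 available = 322.64 g × 0.931 = 300.378 g.
M(O2) = 2(16.00) = 32.00 g/mol.
M(NO) = 14.01 + 16.00 = 30.01 g/mol.
n(O2) = 300.378 g / 32.00 g/mol = 9.38681 mol.
From the equation the O2:NO mole ratio is 5:4, so n(NO) = 9.38681 × 4/5 = 7.50945 mol.
Mass of NO = 7.50945 mol × 30.01 g/mol = 225.358 g.
Actual mass collected = 225.358 g × 0.792 = 178.484 g.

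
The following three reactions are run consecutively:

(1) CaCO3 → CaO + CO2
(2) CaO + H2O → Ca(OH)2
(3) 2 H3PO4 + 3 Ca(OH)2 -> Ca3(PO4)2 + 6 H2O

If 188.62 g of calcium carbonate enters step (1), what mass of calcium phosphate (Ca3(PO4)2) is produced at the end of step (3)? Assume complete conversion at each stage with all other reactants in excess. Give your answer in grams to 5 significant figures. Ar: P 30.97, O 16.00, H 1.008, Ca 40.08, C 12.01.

194.85 g

M(CaCO3) = 40.08 + 12.01 + 3(16.00) = 100.09 g/mol.
M(Ca3(PO4)2) = 3(40.08) + 2(30.97) + 8(16.00) = 310.18 g/mol.
n(CaCO3) = 188.62 / 100.09 = 1.88450 mol.
Reaction (1): CaCO3→CaO ratio 1:1 ⇒ n(CaO) = 1.88450 mol.
Reaction (2): CaO→Ca(OH)2 ratio 1:1 ⇒ n(Ca(OH)2) = 1.88450 mol.
Reaction (3): Ca(OH)2→Ca3(PO4)2 ratio 3:1 ⇒ n(Ca3(PO4)2) = 0.628168 mol.
Mass of Ca3(PO4)2 = 0.628168 × 310.18 = 194.845 g.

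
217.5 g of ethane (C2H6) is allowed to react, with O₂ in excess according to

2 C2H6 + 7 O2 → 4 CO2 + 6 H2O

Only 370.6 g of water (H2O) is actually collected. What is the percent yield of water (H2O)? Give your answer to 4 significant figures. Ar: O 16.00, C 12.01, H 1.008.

M(C2H6) = 2(12.01) + 6(1.008) = 30.068 g/mol.
M(H2O) = 2(1.008) + 16.00 = 18.016 g/mol.
n(C2H6) = 217.50 g / 30.068 g/mol = 7.2336 mol.
From the equation the C2H6:H2O mole ratio is 2:6, so n(H2O) = 7.2336 × 6/2 = 21.701 mol.
Mass of H2O = 21.701 mol × 18.016 g/mol = 390.96 g.
This is the theoretical yield. Percent yield = 370.6 g / 390.96 g × 100% = 94.792%.

94.79 %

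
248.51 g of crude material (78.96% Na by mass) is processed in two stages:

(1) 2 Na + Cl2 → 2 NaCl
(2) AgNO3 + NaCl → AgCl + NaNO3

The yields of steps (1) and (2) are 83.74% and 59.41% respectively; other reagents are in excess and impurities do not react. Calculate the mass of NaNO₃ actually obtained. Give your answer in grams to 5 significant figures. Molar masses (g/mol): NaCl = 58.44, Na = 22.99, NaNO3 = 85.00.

Pure Na = 248.51 × 0.7896 = 196.223 g.
n(Na) = 196.223 / 22.99 = 8.53517 mol.
Step 1 (Na:NaCl = 2:2): theoretical n(NaCl) = 8.53517 mol; at 83.74% yield, n(NaCl) = 7.14735 mol.
Step 2 (NaCl:NaNO3 = 1:1): theoretical n(NaNO3) = 7.14735 mol, so theoretical mass = 7.14735 × 85.00 = 607.525 g.
At 59.41% yield, actual mass of NaNO3 = 607.525 × 0.5941 = 360.930 g.

360.93 g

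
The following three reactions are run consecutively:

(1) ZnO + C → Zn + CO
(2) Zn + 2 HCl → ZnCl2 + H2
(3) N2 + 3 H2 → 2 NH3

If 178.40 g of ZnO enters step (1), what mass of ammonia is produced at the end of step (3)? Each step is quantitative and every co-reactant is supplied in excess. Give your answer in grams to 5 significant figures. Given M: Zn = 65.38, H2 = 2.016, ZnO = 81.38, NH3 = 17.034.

24.894 g

n(ZnO) = 178.40 / 81.38 = 2.19218 mol.
Reaction (1): ZnO→Zn ratio 1:1 ⇒ n(Zn) = 2.19218 mol.
Reaction (2): Zn→H2 ratio 1:1 ⇒ n(H2) = 2.19218 mol.
Reaction (3): H2→NH3 ratio 3:2 ⇒ n(NH3) = 1.46146 mol.
Mass of NH3 = 1.46146 × 17.034 = 24.8945 g.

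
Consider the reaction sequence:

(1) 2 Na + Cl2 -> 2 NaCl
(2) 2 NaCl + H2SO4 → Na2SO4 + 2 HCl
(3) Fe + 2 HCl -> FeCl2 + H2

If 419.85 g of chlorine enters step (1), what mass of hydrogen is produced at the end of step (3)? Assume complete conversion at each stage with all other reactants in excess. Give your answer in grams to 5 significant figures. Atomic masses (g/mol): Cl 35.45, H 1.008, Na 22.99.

11.938 g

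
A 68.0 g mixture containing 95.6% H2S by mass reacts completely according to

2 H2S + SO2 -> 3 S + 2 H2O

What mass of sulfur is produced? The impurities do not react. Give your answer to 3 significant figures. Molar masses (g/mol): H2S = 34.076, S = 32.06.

91.7 g

Mass of pure H2S = 68.0 g × 0.956 = 65.01 g.
n(H2S) = 65.01 g / 34.076 g/mol = 1.908 mol.
From the equation the H2S:S mole ratio is 2:3, so n(S) = 1.908 × 3/2 = 2.862 mol.
Mass of S = 2.862 mol × 32.06 g/mol = 91.74 g.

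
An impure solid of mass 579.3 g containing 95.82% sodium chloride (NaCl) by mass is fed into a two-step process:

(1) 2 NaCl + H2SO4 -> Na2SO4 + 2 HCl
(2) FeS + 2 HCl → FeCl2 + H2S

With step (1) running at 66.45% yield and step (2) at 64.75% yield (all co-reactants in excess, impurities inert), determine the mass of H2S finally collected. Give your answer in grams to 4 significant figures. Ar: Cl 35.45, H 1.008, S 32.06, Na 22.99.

69.63 g

Pure NaCl = 579.3 × 0.9582 = 555.09 g.
M(NaCl) = 22.99 + 35.45 = 58.44 g/mol.
M(H2S) = 2(1.008) + 32.06 = 34.076 g/mol.
n(NaCl) = 555.09 / 58.44 = 9.4984 mol.
Step 1 (NaCl:HCl = 2:2): theoretical n(HCl) = 9.4984 mol; at 66.45% yield, n(HCl) = 6.3117 mol.
Step 2 (HCl:H2S = 2:1): theoretical n(H2S) = 3.1558 mol, so theoretical mass = 3.1558 × 34.076 = 107.54 g.
At 64.75% yield, actual mass of H2S = 107.54 × 0.6475 = 69.631 g.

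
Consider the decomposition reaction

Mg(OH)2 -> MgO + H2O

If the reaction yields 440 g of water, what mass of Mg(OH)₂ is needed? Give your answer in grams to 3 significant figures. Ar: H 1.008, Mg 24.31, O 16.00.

1420 g

M(H2O) = 2(1.008) + 16.00 = 18.016 g/mol.
M(Mg(OH)2) = 24.31 + 2(16.00) + 2(1.008) = 58.326 g/mol.
n(H2O) = 440.0 g / 18.016 g/mol = 24.42 mol.
From the equation the H2O:Mg(OH)2 mole ratio is 1:1, so n(Mg(OH)2) = 24.42 × 1/1 = 24.42 mol.
Mass of Mg(OH)2 = 24.42 mol × 58.326 g/mol = 1424 g.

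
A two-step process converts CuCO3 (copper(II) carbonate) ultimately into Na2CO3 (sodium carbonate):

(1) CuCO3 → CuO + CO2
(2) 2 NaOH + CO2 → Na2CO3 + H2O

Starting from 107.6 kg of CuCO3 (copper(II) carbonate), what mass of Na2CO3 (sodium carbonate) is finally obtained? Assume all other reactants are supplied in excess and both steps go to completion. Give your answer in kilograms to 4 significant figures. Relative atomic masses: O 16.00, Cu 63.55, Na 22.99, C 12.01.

M(CuCO3) = 63.55 + 12.01 + 3(16.00) = 123.56 g/mol.
M(Na2CO3) = 2(22.99) + 12.01 + 3(16.00) = 105.99 g/mol.
107.6 kg = 107600 g.
n(CuCO3) = 107600 / 123.56 = 870.83 mol.
Step 1 gives a 1:1 ratio of CuCO3 to CO2, so n(CO2) = 870.83 mol.
In step 2 the CO2:Na2CO3 ratio is 1:1, so n(Na2CO3) = 870.83 mol.
Mass of Na2CO3 = 870.83 × 105.99 = 92299 g = 92.30 kg.

92.30 kg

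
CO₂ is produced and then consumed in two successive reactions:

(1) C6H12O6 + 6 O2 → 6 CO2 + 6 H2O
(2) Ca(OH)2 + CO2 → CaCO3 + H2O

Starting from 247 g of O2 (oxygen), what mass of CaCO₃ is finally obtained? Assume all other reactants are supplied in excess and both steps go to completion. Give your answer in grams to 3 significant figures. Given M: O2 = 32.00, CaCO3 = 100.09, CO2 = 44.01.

773 g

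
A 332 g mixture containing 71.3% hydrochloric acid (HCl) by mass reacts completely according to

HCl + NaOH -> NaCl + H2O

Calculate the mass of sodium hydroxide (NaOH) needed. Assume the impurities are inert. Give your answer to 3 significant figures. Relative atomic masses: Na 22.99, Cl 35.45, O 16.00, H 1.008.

260 g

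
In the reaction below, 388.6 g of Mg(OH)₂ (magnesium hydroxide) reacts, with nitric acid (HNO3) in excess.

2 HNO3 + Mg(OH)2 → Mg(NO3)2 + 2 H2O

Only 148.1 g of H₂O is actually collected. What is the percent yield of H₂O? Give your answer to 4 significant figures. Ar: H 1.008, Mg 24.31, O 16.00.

61.69 %

M(Mg(OH)2) = 24.31 + 2(16.00) + 2(1.008) = 58.326 g/mol.
M(H2O) = 2(1.008) + 16.00 = 18.016 g/mol.
n(Mg(OH)2) = 388.60 g / 58.326 g/mol = 6.6626 mol.
From the equation the Mg(OH)2:H2O mole ratio is 1:2, so n(H2O) = 6.6626 × 2/1 = 13.325 mol.
Mass of H2O = 13.325 mol × 18.016 g/mol = 240.07 g.
This is the theoretical yield. Percent yield = 148.1 g / 240.07 g × 100% = 61.692%.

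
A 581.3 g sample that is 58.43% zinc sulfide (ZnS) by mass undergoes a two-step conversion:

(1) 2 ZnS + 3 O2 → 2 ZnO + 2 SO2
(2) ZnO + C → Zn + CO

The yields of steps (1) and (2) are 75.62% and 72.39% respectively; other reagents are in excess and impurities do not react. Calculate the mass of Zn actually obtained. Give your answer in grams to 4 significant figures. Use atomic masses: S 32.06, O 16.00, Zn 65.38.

Pure ZnS = 581.3 × 0.5843 = 339.65 g.
M(ZnS) = 65.38 + 32.06 = 97.44 g/mol.
M(Zn) = 65.38 g/mol.
n(ZnS) = 339.65 / 97.44 = 3.4858 mol.
Step 1 (ZnS:ZnO = 2:2): theoretical n(ZnO) = 3.4858 mol; at 75.62% yield, n(ZnO) = 2.6359 mol.
Step 2 (ZnO:Zn = 1:1): theoretical n(Zn) = 2.6359 mol, so theoretical mass = 2.6359 × 65.38 = 172.34 g.
At 72.39% yield, actual mass of Zn = 172.34 × 0.7239 = 124.76 g.

124.8 g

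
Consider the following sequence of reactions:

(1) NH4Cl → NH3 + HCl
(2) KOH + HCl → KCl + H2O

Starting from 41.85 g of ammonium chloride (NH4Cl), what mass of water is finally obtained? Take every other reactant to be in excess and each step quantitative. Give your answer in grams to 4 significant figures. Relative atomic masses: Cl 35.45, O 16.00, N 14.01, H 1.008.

14.09 g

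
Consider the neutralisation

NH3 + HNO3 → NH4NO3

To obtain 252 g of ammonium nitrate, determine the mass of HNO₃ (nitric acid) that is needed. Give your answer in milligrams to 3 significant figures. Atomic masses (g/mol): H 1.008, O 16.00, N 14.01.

198000 mg

M(NH4NO3) = 2(14.01) + 4(1.008) + 3(16.00) = 80.052 g/mol.
M(HNO3) = 1.008 + 14.01 + 3(16.00) = 63.018 g/mol.
n(NH4NO3) = 252.0 g / 80.052 g/mol = 3.148 mol.
From the equation the NH4NO3:HNO3 mole ratio is 1:1, so n(HNO3) = 3.148 × 1/1 = 3.148 mol.
Mass of HNO3 = 3.148 mol × 63.018 g/mol = 198.4 g.
Converting to mg: 198.4 g = 198000 mg.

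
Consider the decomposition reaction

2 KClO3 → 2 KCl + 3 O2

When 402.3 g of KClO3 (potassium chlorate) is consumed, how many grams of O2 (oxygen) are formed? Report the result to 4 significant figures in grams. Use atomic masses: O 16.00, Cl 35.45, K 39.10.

157.6 g

M(KClO3) = 39.10 + 35.45 + 3(16.00) = 122.55 g/mol.
M(O2) = 2(16.00) = 32.00 g/mol.
n(KClO3) = 402.30 g / 122.55 g/mol = 3.2827 mol.
From the equation the KClO3:O2 mole ratio is 2:3, so n(O2) = 3.2827 × 3/2 = 4.9241 mol.
Mass of O2 = 4.9241 mol × 32.00 g/mol = 157.57 g.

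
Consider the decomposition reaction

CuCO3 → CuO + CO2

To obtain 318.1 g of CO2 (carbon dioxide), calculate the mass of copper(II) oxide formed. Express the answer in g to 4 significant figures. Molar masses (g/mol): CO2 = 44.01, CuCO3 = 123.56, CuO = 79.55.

575.0 g

n(CO2) = 318.10 g / 44.01 g/mol = 7.2279 mol.
From the equation the CO2:CuO mole ratio is 1:1, so n(CuO) = 7.2279 × 1/1 = 7.2279 mol.
Mass of CuO = 7.2279 mol × 79.55 g/mol = 574.98 g.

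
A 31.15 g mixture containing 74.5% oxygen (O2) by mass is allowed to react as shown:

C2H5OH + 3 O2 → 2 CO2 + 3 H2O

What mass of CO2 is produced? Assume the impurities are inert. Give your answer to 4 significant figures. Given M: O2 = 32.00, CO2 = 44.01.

21.28 g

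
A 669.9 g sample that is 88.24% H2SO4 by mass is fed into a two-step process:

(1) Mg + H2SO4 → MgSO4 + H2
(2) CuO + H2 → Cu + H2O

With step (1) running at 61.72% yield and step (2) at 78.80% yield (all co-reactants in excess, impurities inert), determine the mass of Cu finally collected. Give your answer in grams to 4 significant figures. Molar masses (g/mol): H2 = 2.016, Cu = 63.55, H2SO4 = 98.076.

Pure H2SO4 = 669.9 × 0.8824 = 591.12 g.
n(H2SO4) = 591.12 / 98.076 = 6.0272 mol.
Step 1 (H2SO4:H2 = 1:1): theoretical n(H2) = 6.0272 mol; at 61.72% yield, n(H2) = 3.7200 mol.
Step 2 (H2:Cu = 1:1): theoretical n(Cu) = 3.7200 mol, so theoretical mass = 3.7200 × 63.55 = 236.40 g.
At 78.80% yield, actual mass of Cu = 236.40 × 0.7880 = 186.29 g.

186.3 g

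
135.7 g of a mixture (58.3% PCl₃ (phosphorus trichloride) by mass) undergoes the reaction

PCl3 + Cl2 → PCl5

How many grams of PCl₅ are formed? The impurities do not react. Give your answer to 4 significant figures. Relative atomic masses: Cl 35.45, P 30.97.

120.0 g

Mass of pure PCl3 = 135.7 g × 0.583 = 79.113 g.
M(PCl3) = 30.97 + 3(35.45) = 137.32 g/mol.
M(PCl5) = 30.97 + 5(35.45) = 208.22 g/mol.
n(PCl3) = 79.113 g / 137.32 g/mol = 0.57612 mol.
From the equation the PCl3:PCl5 mole ratio is 1:1, so n(PCl5) = 0.57612 × 1/1 = 0.57612 mol.
Mass of PCl5 = 0.57612 mol × 208.22 g/mol = 119.96 g.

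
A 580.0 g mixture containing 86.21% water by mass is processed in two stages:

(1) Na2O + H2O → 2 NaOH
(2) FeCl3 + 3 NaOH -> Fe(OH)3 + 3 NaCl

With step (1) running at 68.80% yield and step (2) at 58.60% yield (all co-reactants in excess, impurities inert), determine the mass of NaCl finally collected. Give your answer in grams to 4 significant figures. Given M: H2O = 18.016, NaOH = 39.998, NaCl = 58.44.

Pure H2O = 580.0 × 0.8621 = 500.02 g.
n(H2O) = 500.02 / 18.016 = 27.754 mol.
Step 1 (H2O:NaOH = 1:2): theoretical n(NaOH) = 55.508 mol; at 68.80% yield, n(NaOH) = 38.190 mol.
Step 2 (NaOH:NaCl = 3:3): theoretical n(NaCl) = 38.190 mol, so theoretical mass = 38.190 × 58.44 = 2231.8 g.
At 58.60% yield, actual mass of NaCl = 2231.8 × 0.5860 = 1307.8 g.

1308 g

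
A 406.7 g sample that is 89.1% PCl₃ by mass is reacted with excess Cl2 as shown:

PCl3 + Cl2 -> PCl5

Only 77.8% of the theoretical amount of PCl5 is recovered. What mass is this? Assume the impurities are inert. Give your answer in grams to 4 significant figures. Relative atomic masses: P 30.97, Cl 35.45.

Pure PCl3 available = 406.7 g × 0.891 = 362.37 g.
M(PCl3) = 30.97 + 3(35.45) = 137.32 g/mol.
M(PCl5) = 30.97 + 5(35.45) = 208.22 g/mol.
n(PCl3) = 362.37 g / 137.32 g/mol = 2.6389 mol.
From the equation the PCl3:PCl5 mole ratio is 1:1, so n(PCl5) = 2.6389 × 1/1 = 2.6389 mol.
Mass of PCl5 = 2.6389 mol × 208.22 g/mol = 549.47 g.
Actual mass collected = 549.47 g × 0.778 = 427.48 g.

427.5 g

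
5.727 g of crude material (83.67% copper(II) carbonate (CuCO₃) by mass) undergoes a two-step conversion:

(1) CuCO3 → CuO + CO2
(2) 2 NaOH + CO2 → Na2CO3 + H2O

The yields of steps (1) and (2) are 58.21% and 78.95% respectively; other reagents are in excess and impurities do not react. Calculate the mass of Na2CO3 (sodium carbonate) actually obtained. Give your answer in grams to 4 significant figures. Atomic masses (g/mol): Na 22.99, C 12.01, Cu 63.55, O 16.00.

Pure CuCO3 = 5.727 × 0.8367 = 4.7918 g.
M(CuCO3) = 63.55 + 12.01 + 3(16.00) = 123.56 g/mol.
M(Na2CO3) = 2(22.99) + 12.01 + 3(16.00) = 105.99 g/mol.
n(CuCO3) = 4.7918 / 123.56 = 0.038781 mol.
Step 1 (CuCO3:CO2 = 1:1): theoretical n(CO2) = 0.038781 mol; at 58.21% yield, n(CO2) = 0.022574 mol.
Step 2 (CO2:Na2CO3 = 1:1): theoretical n(Na2CO3) = 0.022574 mol, so theoretical mass = 0.022574 × 105.99 = 2.3927 g.
At 78.95% yield, actual mass of Na2CO3 = 2.3927 × 0.7895 = 1.8890 g.

1.889 g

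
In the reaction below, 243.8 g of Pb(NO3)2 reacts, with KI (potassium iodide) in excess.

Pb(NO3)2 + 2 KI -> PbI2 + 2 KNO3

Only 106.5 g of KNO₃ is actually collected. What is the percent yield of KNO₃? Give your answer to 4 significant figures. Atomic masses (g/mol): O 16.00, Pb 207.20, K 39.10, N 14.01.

71.55 %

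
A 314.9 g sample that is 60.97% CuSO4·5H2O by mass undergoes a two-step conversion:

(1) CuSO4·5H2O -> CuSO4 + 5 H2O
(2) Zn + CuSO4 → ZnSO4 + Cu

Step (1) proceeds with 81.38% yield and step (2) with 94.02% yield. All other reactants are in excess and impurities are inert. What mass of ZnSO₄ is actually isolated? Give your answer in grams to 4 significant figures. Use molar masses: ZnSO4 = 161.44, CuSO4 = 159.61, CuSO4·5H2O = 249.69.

Pure CuSO4·5H2O = 314.9 × 0.6097 = 191.99 g.
n(CuSO4·5H2O) = 191.99 / 249.69 = 0.76893 mol.
Step 1 (CuSO4·5H2O:CuSO4 = 1:1): theoretical n(CuSO4) = 0.76893 mol; at 81.38% yield, n(CuSO4) = 0.62576 mol.
Step 2 (CuSO4:ZnSO4 = 1:1): theoretical n(ZnSO4) = 0.62576 mol, so theoretical mass = 0.62576 × 161.44 = 101.02 g.
At 94.02% yield, actual mass of ZnSO4 = 101.02 × 0.9402 = 94.981 g.

94.98 g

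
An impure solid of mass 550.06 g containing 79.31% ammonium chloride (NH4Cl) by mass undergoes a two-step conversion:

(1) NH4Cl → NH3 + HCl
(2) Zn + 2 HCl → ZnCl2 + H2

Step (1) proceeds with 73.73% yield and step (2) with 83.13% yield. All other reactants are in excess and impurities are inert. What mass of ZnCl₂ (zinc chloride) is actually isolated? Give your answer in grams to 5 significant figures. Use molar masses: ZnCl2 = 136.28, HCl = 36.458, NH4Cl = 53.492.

340.61 g

Pure NH4Cl = 550.06 × 0.7931 = 436.253 g.
n(NH4Cl) = 436.253 / 53.492 = 8.15547 mol.
Step 1 (NH4Cl:HCl = 1:1): theoretical n(HCl) = 8.15547 mol; at 73.73% yield, n(HCl) = 6.01303 mol.
Step 2 (HCl:ZnCl2 = 2:1): theoretical n(ZnCl2) = 3.00652 mol, so theoretical mass = 3.00652 × 136.28 = 409.728 g.
At 83.13% yield, actual mass of ZnCl2 = 409.728 × 0.8313 = 340.607 g.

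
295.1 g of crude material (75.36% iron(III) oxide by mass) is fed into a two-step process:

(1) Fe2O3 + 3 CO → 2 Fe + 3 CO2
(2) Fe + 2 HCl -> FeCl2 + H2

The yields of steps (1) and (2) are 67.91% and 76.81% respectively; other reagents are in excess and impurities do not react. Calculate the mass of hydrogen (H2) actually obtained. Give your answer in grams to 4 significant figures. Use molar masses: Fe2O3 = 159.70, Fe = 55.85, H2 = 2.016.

2.929 g

Pure Fe2O3 = 295.1 × 0.7536 = 222.39 g.
n(Fe2O3) = 222.39 / 159.70 = 1.3925 mol.
Step 1 (Fe2O3:Fe = 1:2): theoretical n(Fe) = 2.7851 mol; at 67.91% yield, n(Fe) = 1.8913 mol.
Step 2 (Fe:H2 = 1:1): theoretical n(H2) = 1.8913 mol, so theoretical mass = 1.8913 × 2.016 = 3.8129 g.
At 76.81% yield, actual mass of H2 = 3.8129 × 0.7681 = 2.9287 g.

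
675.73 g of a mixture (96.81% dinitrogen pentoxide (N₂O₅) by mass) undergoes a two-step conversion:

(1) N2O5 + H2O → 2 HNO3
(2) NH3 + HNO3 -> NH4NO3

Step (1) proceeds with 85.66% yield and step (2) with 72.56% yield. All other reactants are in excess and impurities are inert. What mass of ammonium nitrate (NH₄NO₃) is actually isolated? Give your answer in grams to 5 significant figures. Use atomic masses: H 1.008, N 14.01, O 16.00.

602.65 g

Pure N2O5 = 675.73 × 0.9681 = 654.174 g.
M(N2O5) = 2(14.01) + 5(16.00) = 108.02 g/mol.
M(NH4NO3) = 2(14.01) + 4(1.008) + 3(16.00) = 80.052 g/mol.
n(N2O5) = 654.174 / 108.02 = 6.05605 mol.
Step 1 (N2O5:HNO3 = 1:2): theoretical n(HNO3) = 12.1121 mol; at 85.66% yield, n(HNO3) = 10.3752 mol.
Step 2 (HNO3:NH4NO3 = 1:1): theoretical n(NH4NO3) = 10.3752 mol, so theoretical mass = 10.3752 × 80.052 = 830.557 g.
At 72.56% yield, actual mass of NH4NO3 = 830.557 × 0.7256 = 602.652 g.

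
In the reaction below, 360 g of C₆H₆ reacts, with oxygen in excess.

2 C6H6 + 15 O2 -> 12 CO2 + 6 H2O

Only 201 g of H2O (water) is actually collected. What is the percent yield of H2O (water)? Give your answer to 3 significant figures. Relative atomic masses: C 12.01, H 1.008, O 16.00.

80.7 %

M(C6H6) = 6(12.01) + 6(1.008) = 78.108 g/mol.
M(H2O) = 2(1.008) + 16.00 = 18.016 g/mol.
n(C6H6) = 360.0 g / 78.108 g/mol = 4.609 mol.
From the equation the C6H6:H2O mole ratio is 2:6, so n(H2O) = 4.609 × 6/2 = 13.83 mol.
Mass of H2O = 13.83 mol × 18.016 g/mol = 249.1 g.
This is the theoretical yield. Percent yield = 201 g / 249.1 g × 100% = 80.69%.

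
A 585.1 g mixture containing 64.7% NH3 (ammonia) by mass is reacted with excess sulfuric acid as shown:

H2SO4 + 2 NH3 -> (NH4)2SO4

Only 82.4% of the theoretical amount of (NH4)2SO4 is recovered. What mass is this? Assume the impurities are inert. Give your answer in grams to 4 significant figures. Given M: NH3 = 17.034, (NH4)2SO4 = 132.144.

Pure NH3 available = 585.1 g × 0.647 = 378.56 g.
n(NH3) = 378.56 g / 17.034 g/mol = 22.224 mol.
From the equation the NH3:(NH4)2SO4 mole ratio is 2:1, so n((NH4)2SO4) = 22.224 × 1/2 = 11.112 mol.
Mass of (NH4)2SO4 = 11.112 mol × 132.144 g/mol = 1468.4 g.
Actual mass collected = 1468.4 g × 0.824 = 1209.9 g.

1210 g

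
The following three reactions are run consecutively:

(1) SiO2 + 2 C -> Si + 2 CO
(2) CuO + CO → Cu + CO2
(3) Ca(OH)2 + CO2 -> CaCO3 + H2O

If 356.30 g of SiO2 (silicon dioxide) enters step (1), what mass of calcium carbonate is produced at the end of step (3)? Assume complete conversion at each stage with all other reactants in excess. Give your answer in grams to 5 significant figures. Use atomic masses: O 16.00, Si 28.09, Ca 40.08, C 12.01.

M(SiO2) = 28.09 + 2(16.00) = 60.09 g/mol.
M(CaCO3) = 40.08 + 12.01 + 3(16.00) = 100.09 g/mol.
n(SiO2) = 356.30 / 60.09 = 5.92944 mol.
Reaction (1): SiO2→CO ratio 1:2 ⇒ n(CO) = 11.8589 mol.
Reaction (2): CO→CO2 ratio 1:1 ⇒ n(CO2) = 11.8589 mol.
Reaction (3): CO2→CaCO3 ratio 1:1 ⇒ n(CaCO3) = 11.8589 mol.
Mass of CaCO3 = 11.8589 × 100.09 = 1186.96 g.

1187.0 g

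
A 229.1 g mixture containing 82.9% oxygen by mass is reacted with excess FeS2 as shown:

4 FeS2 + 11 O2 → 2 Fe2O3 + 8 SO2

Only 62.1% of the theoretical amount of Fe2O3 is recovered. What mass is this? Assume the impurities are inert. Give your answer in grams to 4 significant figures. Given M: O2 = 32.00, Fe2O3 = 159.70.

107.0 g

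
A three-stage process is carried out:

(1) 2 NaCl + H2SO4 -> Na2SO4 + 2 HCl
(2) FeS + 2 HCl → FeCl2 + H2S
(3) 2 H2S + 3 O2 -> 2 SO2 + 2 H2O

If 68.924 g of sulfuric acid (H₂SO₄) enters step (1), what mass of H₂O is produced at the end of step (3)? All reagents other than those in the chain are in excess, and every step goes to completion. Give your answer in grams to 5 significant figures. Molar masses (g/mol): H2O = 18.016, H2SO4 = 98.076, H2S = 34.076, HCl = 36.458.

n(H2SO4) = 68.924 / 98.076 = 0.702761 mol.
Reaction (1): H2SO4→HCl ratio 1:2 ⇒ n(HCl) = 1.40552 mol.
Reaction (2): HCl→H2S ratio 2:1 ⇒ n(H2S) = 0.702761 mol.
Reaction (3): H2S→H2O ratio 2:2 ⇒ n(H2O) = 0.702761 mol.
Mass of H2O = 0.702761 × 18.016 = 12.6609 g.

12.661 g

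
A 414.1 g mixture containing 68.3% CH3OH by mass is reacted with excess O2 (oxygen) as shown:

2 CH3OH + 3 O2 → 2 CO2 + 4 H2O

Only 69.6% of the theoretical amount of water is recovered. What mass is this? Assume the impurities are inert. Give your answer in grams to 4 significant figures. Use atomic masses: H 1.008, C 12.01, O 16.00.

Pure CH3OH available = 414.1 g × 0.683 = 282.83 g.
M(CH3OH) = 12.01 + 4(1.008) + 16.00 = 32.042 g/mol.
M(H2O) = 2(1.008) + 16.00 = 18.016 g/mol.
n(CH3OH) = 282.83 g / 32.042 g/mol = 8.8269 mol.
From the equation the CH3OH:H2O mole ratio is 2:4, so n(H2O) = 8.8269 × 4/2 = 17.654 mol.
Mass of H2O = 17.654 mol × 18.016 g/mol = 318.05 g.
Actual mass collected = 318.05 g × 0.696 = 221.36 g.

221.4 g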